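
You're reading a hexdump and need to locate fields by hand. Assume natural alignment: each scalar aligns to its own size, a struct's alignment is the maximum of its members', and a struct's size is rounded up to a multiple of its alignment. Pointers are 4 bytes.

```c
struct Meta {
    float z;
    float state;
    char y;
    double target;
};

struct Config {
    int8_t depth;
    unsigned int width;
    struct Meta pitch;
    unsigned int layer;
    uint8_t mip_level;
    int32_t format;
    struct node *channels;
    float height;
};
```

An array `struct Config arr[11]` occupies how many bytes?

616

Meta: @0: z [4B, align 4] → 4; @4: state [4B, align 4] → 8; @8: y [1B, align 1] → 9; +7 pad (align 8); @16: target [8B, align 8] → 24; size 24, align 8
@0: depth [1B, align 1] → 1
+3 pad (align 4)
@4: width [4B, align 4] → 8
@8: pitch [24B, align 8] → 32
@32: layer [4B, align 4] → 36
@36: mip_level [1B, align 1] → 37
+3 pad (align 4)
@40: format [4B, align 4] → 44
@44: channels [4B, align 4] → 48
@48: height [4B, align 4] → 52
+4 tail pad (align 8)
size 56, align 8
array of 11: 11 × 56 = 616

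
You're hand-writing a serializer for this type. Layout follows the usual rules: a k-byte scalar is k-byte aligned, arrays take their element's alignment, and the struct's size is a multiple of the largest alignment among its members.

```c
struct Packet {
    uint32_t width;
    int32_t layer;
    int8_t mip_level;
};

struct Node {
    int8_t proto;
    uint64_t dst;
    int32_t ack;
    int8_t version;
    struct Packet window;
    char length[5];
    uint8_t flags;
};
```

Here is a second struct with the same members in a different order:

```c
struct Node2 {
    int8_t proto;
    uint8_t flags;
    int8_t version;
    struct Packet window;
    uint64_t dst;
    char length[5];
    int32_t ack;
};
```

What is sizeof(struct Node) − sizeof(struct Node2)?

Packet: @0: width [4B, align 4] → 4; @4: layer [4B, align 4] → 8; @8: mip_level [1B, align 1] → 9; +3 tail pad (align 4); size 12, align 4
@0: proto [1B, align 1] → 1
+7 pad (align 8)
@8: dst [8B, align 8] → 16
@16: ack [4B, align 4] → 20
@20: version [1B, align 1] → 21
+3 pad (align 4)
@24: window [12B, align 4] → 36
@36: length [5B, align 1] → 41
@41: flags [1B, align 1] → 42
+6 tail pad (align 8)
size 48, align 8
— Node2 —
@0: proto [1B, align 1] → 1
@1: flags [1B, align 1] → 2
@2: version [1B, align 1] → 3
+1 pad (align 4)
@4: window [12B, align 4] → 16
@16: dst [8B, align 8] → 24
@24: length [5B, align 1] → 29
+3 pad (align 4)
@32: ack [4B, align 4] → 36
+4 tail pad (align 8)
size 40, align 8
48 − 40 = 8

8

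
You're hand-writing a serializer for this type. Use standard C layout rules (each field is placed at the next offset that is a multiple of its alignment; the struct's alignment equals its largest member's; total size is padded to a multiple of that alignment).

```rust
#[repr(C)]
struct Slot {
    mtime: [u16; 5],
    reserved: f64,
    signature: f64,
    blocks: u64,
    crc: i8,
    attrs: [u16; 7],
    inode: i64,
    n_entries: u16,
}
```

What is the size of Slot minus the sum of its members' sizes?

13

@0: mtime [10B, align 2] → 10
+6 pad (align 8)
@16: reserved [8B, align 8] → 24
@24: signature [8B, align 8] → 32
@32: blocks [8B, align 8] → 40
@40: crc [1B, align 1] → 41
+1 pad (align 2)
@42: attrs [14B, align 2] → 56
@56: inode [8B, align 8] → 64
@64: n_entries [2B, align 2] → 66
+6 tail pad (align 8)
size 72, align 8
data bytes 59, size 72 → padding 13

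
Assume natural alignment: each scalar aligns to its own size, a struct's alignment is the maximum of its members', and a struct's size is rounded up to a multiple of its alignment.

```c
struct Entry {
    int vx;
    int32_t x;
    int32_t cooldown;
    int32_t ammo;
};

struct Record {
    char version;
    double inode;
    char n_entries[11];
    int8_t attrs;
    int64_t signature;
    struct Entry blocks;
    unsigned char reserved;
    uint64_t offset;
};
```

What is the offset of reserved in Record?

Entry: vx at 0 (size 4, align 4) → ends 4; x at 4 (size 4, align 4) → ends 8; cooldown at 8 (size 4, align 4) → ends 12; ammo at 12 (size 4, align 4) → ends 16; total 16 bytes, alignment 4
version at 0 (size 1, align 1) → ends 1
pad 7 to align 8 for inode
inode at 8 (size 8, align 8) → ends 16
n_entries at 16 (size 11, align 1) → ends 27
attrs at 27 (size 1, align 1) → ends 28
pad 4 to align 8 for signature
signature at 32 (size 8, align 8) → ends 40
blocks at 40 (size 16, align 4) → ends 56
reserved at 56 (size 1, align 1) → ends 57

56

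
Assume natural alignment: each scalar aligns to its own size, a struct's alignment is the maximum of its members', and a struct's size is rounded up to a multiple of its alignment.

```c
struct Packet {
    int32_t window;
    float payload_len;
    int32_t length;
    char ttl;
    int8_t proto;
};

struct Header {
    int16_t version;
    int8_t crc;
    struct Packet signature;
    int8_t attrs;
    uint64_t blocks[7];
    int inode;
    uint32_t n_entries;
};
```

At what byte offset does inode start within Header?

80

Packet: 0..4  window  (4B, 4-aligned); 4..8  payload_len  (4B, 4-aligned); 8..12  length  (4B, 4-aligned); 12..13  ttl  (1B, 1-aligned); 13..14  proto  (1B, 1-aligned); 14..16  -- tail padding (2B); sizeof = 16, alignof = 4
0..2  version  (2B, 2-aligned)
2..3  crc  (1B, 1-aligned)
3..4  -- padding (1B)
4..20  signature  (16B, 4-aligned)
20..21  attrs  (1B, 1-aligned)
21..24  -- padding (3B)
24..80  blocks  (56B, 8-aligned)
80..84  inode  (4B, 4-aligned)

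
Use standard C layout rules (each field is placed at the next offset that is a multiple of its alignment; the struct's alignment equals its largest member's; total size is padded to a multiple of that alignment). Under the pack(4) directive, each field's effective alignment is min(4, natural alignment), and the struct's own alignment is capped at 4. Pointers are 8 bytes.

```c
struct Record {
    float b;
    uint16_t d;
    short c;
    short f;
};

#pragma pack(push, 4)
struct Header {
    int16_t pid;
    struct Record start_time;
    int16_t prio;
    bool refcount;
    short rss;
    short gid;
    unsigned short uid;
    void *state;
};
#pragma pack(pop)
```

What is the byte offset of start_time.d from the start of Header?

Record: b at 0 (size 4, align 4) → ends 4; d at 4 (size 2, align 2) → ends 6; c at 6 (size 2, align 2) → ends 8; f at 8 (size 2, align 2) → ends 10; tail pad 2 to reach multiple of 4; total 12 bytes, alignment 4
pid at 0 (size 2, align 2) → ends 2
pad 2 to align 4 for start_time
start_time at 4 (size 12, align 4) → ends 16
within Record: d at 4
4 + 4 = 8

8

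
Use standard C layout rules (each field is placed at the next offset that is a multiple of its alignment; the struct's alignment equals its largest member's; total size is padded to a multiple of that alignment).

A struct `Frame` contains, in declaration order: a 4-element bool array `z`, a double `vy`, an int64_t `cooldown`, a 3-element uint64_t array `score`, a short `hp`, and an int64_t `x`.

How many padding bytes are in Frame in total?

10

@0: z [4B, align 1] → 4
+4 pad (align 8)
@8: vy [8B, align 8] → 16
@16: cooldown [8B, align 8] → 24
@24: score [24B, align 8] → 48
@48: hp [2B, align 2] → 50
+6 pad (align 8)
@56: x [8B, align 8] → 64
size 64, align 8
data bytes 54, size 64 → padding 10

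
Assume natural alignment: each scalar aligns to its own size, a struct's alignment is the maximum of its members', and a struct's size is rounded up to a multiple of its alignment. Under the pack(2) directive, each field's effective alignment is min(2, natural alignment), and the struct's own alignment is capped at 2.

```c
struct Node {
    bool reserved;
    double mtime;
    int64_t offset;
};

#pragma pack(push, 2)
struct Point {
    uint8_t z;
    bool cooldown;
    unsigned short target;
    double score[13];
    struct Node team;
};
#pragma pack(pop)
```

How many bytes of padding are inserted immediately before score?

Node: @0: reserved [1B, align 1] → 1; +7 pad (align 8); @8: mtime [8B, align 8] → 16; @16: offset [8B, align 8] → 24; size 24, align 8
@0: z [1B, align 1] → 1
@1: cooldown [1B, align 1] → 2
@2: target [2B, align 2] → 4
@4: score [104B, align 2] → 108

0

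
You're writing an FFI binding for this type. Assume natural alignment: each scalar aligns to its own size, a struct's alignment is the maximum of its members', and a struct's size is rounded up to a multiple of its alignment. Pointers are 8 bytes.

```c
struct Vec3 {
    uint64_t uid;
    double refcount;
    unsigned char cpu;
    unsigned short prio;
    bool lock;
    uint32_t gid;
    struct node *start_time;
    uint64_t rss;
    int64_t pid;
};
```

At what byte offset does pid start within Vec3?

48

@0: uid [8B, align 8] → 8
@8: refcount [8B, align 8] → 16
@16: cpu [1B, align 1] → 17
+1 pad (align 2)
@18: prio [2B, align 2] → 20
@20: lock [1B, align 1] → 21
+3 pad (align 4)
@24: gid [4B, align 4] → 28
+4 pad (align 8)
@32: start_time [8B, align 8] → 40
@40: rss [8B, align 8] → 48
@48: pid [8B, align 8] → 56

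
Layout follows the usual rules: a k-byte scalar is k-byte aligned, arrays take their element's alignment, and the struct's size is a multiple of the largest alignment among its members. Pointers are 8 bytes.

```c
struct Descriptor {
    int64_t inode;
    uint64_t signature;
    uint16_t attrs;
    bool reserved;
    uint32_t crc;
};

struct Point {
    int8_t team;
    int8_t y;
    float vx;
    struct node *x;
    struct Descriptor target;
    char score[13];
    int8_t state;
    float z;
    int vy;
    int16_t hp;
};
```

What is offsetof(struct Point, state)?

53

Descriptor: inode at 0 (size 8, align 8) → ends 8; signature at 8 (size 8, align 8) → ends 16; attrs at 16 (size 2, align 2) → ends 18; reserved at 18 (size 1, align 1) → ends 19; pad 1 to align 4 for crc; crc at 20 (size 4, align 4) → ends 24; total 24 bytes, alignment 8
team at 0 (size 1, align 1) → ends 1
y at 1 (size 1, align 1) → ends 2
pad 2 to align 4 for vx
vx at 4 (size 4, align 4) → ends 8
x at 8 (size 8, align 8) → ends 16
target at 16 (size 24, align 8) → ends 40
score at 40 (size 13, align 1) → ends 53
state at 53 (size 1, align 1) → ends 54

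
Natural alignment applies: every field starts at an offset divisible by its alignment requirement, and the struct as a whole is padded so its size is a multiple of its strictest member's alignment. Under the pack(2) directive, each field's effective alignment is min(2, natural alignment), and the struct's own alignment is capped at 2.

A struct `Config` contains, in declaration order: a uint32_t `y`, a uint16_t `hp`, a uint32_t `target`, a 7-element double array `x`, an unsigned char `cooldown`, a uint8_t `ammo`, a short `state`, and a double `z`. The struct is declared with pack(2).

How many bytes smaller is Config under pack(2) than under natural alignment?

10

natural layout:
  0..4  y  (4B, 4-aligned)
  4..6  hp  (2B, 2-aligned)
  6..8  -- padding (2B)
  8..12  target  (4B, 4-aligned)
  12..16  -- padding (4B)
  16..72  x  (56B, 8-aligned)
  72..73  cooldown  (1B, 1-aligned)
  73..74  ammo  (1B, 1-aligned)
  74..76  state  (2B, 2-aligned)
  76..80  -- padding (4B)
  80..88  z  (8B, 8-aligned)
  sizeof = 88, alignof = 8
packed(2) layout:
  0..4  y  (4B, 2-aligned)
  4..6  hp  (2B, 2-aligned)
  6..10  target  (4B, 2-aligned)
  10..66  x  (56B, 2-aligned)
  66..67  cooldown  (1B, 1-aligned)
  67..68  ammo  (1B, 1-aligned)
  68..70  state  (2B, 2-aligned)
  70..78  z  (8B, 2-aligned)
  sizeof = 78, alignof = 2
88 − 78 = 10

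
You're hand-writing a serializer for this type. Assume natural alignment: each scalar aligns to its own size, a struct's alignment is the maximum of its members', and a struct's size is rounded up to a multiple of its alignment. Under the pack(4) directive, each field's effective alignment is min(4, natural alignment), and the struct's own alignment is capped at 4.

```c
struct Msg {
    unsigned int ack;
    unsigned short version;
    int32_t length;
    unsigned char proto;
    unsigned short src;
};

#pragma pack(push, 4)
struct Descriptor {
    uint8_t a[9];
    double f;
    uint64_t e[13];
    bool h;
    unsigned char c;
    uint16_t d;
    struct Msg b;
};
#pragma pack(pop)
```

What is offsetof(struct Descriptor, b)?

128

Msg: 0..4  ack  (4B, 4-aligned); 4..6  version  (2B, 2-aligned); 6..8  -- padding (2B); 8..12  length  (4B, 4-aligned); 12..13  proto  (1B, 1-aligned); 13..14  -- padding (1B); 14..16  src  (2B, 2-aligned); sizeof = 16, alignof = 4
0..9  a  (9B, 1-aligned)
9..12  -- padding (3B)
12..20  f  (8B, 4-aligned)
20..124  e  (104B, 4-aligned)
124..125  h  (1B, 1-aligned)
125..126  c  (1B, 1-aligned)
126..128  d  (2B, 2-aligned)
128..144  b  (16B, 4-aligned)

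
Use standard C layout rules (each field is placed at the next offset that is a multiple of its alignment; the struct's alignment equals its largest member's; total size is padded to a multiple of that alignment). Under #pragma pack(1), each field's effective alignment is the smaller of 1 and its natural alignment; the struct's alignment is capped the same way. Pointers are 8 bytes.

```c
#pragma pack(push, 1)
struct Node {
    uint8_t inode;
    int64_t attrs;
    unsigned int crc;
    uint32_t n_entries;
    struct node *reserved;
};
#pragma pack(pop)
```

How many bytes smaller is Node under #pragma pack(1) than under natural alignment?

7

natural layout:
  0..1  inode  (1B, 1-aligned)
  1..8  -- padding (7B)
  8..16  attrs  (8B, 8-aligned)
  16..20  crc  (4B, 4-aligned)
  20..24  n_entries  (4B, 4-aligned)
  24..32  reserved  (8B, 8-aligned)
  sizeof = 32, alignof = 8
packed(1) layout:
  0..1  inode  (1B, 1-aligned)
  1..9  attrs  (8B, 1-aligned)
  9..13  crc  (4B, 1-aligned)
  13..17  n_entries  (4B, 1-aligned)
  17..25  reserved  (8B, 1-aligned)
  sizeof = 25, alignof = 1
32 − 25 = 7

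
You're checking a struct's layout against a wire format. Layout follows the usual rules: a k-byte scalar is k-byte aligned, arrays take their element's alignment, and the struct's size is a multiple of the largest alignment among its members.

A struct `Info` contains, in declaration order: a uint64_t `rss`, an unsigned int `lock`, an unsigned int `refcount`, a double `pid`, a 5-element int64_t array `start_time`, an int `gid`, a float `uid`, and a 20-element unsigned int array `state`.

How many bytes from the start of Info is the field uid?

68

@0: rss [8B, align 8] → 8
@8: lock [4B, align 4] → 12
@12: refcount [4B, align 4] → 16
@16: pid [8B, align 8] → 24
@24: start_time [40B, align 8] → 64
@64: gid [4B, align 4] → 68
@68: uid [4B, align 4] → 72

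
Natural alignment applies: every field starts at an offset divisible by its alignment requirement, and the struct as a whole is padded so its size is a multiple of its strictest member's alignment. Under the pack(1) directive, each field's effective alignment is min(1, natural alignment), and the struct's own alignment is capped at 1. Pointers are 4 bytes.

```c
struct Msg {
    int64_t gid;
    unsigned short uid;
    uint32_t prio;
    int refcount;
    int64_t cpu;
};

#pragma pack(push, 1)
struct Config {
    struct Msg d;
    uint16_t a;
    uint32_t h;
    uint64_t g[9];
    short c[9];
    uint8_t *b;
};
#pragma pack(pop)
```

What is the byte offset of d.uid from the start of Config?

Msg: gid at 0 (size 8, align 8) → ends 8; uid at 8 (size 2, align 2) → ends 10; pad 2 to align 4 for prio; prio at 12 (size 4, align 4) → ends 16; refcount at 16 (size 4, align 4) → ends 20; pad 4 to align 8 for cpu; cpu at 24 (size 8, align 8) → ends 32; total 32 bytes, alignment 8
d at 0 (size 32, align 1) → ends 32
within Msg: uid at 8
0 + 8 = 8

8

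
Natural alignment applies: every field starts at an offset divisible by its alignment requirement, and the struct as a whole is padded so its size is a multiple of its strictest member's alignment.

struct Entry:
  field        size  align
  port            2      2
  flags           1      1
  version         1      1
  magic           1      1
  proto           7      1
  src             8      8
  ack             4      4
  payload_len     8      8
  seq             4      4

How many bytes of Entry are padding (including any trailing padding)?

@0: port [2B, align 2] → 2
@2: flags [1B, align 1] → 3
@3: version [1B, align 1] → 4
@4: magic [1B, align 1] → 5
@5: proto [7B, align 1] → 12
+4 pad (align 8)
@16: src [8B, align 8] → 24
@24: ack [4B, align 4] → 28
+4 pad (align 8)
@32: payload_len [8B, align 8] → 40
@40: seq [4B, align 4] → 44
+4 tail pad (align 8)
size 48, align 8
data bytes 36, size 48 → padding 12

12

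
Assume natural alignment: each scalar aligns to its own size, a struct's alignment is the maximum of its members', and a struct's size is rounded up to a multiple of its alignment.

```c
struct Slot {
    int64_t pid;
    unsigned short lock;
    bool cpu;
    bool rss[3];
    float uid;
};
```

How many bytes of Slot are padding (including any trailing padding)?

0..8  pid  (8B, 8-aligned)
8..10  lock  (2B, 2-aligned)
10..11  cpu  (1B, 1-aligned)
11..14  rss  (3B, 1-aligned)
14..16  -- padding (2B)
16..20  uid  (4B, 4-aligned)
20..24  -- tail padding (4B)
sizeof = 24, alignof = 8
data bytes 18, size 24 → padding 6

6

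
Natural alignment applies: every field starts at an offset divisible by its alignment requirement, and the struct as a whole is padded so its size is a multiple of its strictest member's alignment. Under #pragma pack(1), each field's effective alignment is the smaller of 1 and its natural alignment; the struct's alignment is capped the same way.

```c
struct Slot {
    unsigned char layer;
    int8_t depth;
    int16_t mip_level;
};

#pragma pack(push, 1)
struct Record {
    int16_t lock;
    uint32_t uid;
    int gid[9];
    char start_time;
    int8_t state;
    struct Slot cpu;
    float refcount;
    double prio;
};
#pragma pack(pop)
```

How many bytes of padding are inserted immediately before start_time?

Slot: layer at 0 (size 1, align 1) → ends 1; depth at 1 (size 1, align 1) → ends 2; mip_level at 2 (size 2, align 2) → ends 4; total 4 bytes, alignment 2
lock at 0 (size 2, align 1) → ends 2
uid at 2 (size 4, align 1) → ends 6
gid at 6 (size 36, align 1) → ends 42
start_time at 42 (size 1, align 1) → ends 43

0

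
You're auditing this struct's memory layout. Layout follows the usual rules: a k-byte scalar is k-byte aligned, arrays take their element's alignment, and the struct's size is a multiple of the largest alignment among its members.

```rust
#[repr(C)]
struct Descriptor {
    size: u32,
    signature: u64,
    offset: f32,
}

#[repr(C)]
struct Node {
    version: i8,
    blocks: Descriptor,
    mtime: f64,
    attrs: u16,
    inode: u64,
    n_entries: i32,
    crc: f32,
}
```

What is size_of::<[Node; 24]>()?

1536

Descriptor: size at 0 (size 4, align 4) → ends 4; pad 4 to align 8 for signature; signature at 8 (size 8, align 8) → ends 16; offset at 16 (size 4, align 4) → ends 20; tail pad 4 to reach multiple of 8; total 24 bytes, alignment 8
version at 0 (size 1, align 1) → ends 1
pad 7 to align 8 for blocks
blocks at 8 (size 24, align 8) → ends 32
mtime at 32 (size 8, align 8) → ends 40
attrs at 40 (size 2, align 2) → ends 42
pad 6 to align 8 for inode
inode at 48 (size 8, align 8) → ends 56
n_entries at 56 (size 4, align 4) → ends 60
crc at 60 (size 4, align 4) → ends 64
total 64 bytes, alignment 8
array of 24: 24 × 64 = 1536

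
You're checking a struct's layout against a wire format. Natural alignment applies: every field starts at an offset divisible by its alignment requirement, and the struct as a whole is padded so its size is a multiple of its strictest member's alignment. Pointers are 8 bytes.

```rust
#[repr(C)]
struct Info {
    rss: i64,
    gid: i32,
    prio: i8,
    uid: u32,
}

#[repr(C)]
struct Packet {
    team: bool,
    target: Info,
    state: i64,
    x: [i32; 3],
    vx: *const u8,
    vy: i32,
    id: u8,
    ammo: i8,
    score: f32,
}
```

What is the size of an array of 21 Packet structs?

1680

Info: @0: rss [8B, align 8] → 8; @8: gid [4B, align 4] → 12; @12: prio [1B, align 1] → 13; +3 pad (align 4); @16: uid [4B, align 4] → 20; +4 tail pad (align 8); size 24, align 8
@0: team [1B, align 1] → 1
+7 pad (align 8)
@8: target [24B, align 8] → 32
@32: state [8B, align 8] → 40
@40: x [12B, align 4] → 52
+4 pad (align 8)
@56: vx [8B, align 8] → 64
@64: vy [4B, align 4] → 68
@68: id [1B, align 1] → 69
@69: ammo [1B, align 1] → 70
+2 pad (align 4)
@72: score [4B, align 4] → 76
+4 tail pad (align 8)
size 80, align 8
array of 21: 21 × 80 = 1680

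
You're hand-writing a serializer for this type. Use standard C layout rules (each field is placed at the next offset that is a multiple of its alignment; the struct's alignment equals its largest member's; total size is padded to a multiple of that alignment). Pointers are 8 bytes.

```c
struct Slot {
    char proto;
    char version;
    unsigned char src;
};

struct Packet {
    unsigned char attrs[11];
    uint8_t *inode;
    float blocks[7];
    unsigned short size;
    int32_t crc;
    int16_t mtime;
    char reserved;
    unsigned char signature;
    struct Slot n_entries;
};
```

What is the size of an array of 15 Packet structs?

Slot: @0: proto [1B, align 1] → 1; @1: version [1B, align 1] → 2; @2: src [1B, align 1] → 3; size 3, align 1
@0: attrs [11B, align 1] → 11
+5 pad (align 8)
@16: inode [8B, align 8] → 24
@24: blocks [28B, align 4] → 52
@52: size [2B, align 2] → 54
+2 pad (align 4)
@56: crc [4B, align 4] → 60
@60: mtime [2B, align 2] → 62
@62: reserved [1B, align 1] → 63
@63: signature [1B, align 1] → 64
@64: n_entries [3B, align 1] → 67
+5 tail pad (align 8)
size 72, align 8
array of 15: 15 × 72 = 1080

1080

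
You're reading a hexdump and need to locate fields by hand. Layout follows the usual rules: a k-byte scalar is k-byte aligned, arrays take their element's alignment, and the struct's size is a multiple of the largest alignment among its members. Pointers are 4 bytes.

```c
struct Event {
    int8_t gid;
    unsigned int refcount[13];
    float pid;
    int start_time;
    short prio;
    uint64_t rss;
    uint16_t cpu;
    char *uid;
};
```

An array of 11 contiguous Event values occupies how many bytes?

968

@0: gid [1B, align 1] → 1
+3 pad (align 4)
@4: refcount [52B, align 4] → 56
@56: pid [4B, align 4] → 60
@60: start_time [4B, align 4] → 64
@64: prio [2B, align 2] → 66
+6 pad (align 8)
@72: rss [8B, align 8] → 80
@80: cpu [2B, align 2] → 82
+2 pad (align 4)
@84: uid [4B, align 4] → 88
size 88, align 8
array of 11: 11 × 88 = 968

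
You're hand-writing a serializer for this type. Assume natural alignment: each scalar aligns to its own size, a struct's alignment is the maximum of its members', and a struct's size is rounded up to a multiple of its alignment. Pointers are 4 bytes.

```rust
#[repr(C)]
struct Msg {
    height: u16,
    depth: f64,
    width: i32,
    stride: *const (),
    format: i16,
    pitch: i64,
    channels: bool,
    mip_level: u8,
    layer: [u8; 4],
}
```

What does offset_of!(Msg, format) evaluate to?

height at 0 (size 2, align 2) → ends 2
pad 6 to align 8 for depth
depth at 8 (size 8, align 8) → ends 16
width at 16 (size 4, align 4) → ends 20
stride at 20 (size 4, align 4) → ends 24
format at 24 (size 2, align 2) → ends 26

24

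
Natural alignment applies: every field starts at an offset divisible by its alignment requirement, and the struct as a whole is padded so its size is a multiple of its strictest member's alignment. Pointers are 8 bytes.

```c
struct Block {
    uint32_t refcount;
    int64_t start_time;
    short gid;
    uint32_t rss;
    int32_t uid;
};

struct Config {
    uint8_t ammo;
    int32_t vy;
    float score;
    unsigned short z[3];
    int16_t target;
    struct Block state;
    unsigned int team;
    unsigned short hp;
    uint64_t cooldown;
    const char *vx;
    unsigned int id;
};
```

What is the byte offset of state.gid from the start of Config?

40

Block: refcount at 0 (size 4, align 4) → ends 4; pad 4 to align 8 for start_time; start_time at 8 (size 8, align 8) → ends 16; gid at 16 (size 2, align 2) → ends 18; pad 2 to align 4 for rss; rss at 20 (size 4, align 4) → ends 24; uid at 24 (size 4, align 4) → ends 28; tail pad 4 to reach multiple of 8; total 32 bytes, alignment 8
ammo at 0 (size 1, align 1) → ends 1
pad 3 to align 4 for vy
vy at 4 (size 4, align 4) → ends 8
score at 8 (size 4, align 4) → ends 12
z at 12 (size 6, align 2) → ends 18
target at 18 (size 2, align 2) → ends 20
pad 4 to align 8 for state
state at 24 (size 32, align 8) → ends 56
within Block: gid at 16
24 + 16 = 40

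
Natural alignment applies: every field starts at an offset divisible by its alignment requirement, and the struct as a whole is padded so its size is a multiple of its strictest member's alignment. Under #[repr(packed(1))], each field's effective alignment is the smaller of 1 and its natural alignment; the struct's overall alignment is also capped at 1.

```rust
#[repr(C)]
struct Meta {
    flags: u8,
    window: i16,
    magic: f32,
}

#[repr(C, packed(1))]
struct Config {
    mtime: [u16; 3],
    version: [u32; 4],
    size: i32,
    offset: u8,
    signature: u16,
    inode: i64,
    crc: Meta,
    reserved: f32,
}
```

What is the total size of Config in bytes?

49 bytes

Meta: 0..1  flags  (1B, 1-aligned); 1..2  -- padding (1B); 2..4  window  (2B, 2-aligned); 4..8  magic  (4B, 4-aligned); sizeof = 8, alignof = 4
0..6  mtime  (6B, 1-aligned)
6..22  version  (16B, 1-aligned)
22..26  size  (4B, 1-aligned)
26..27  offset  (1B, 1-aligned)
27..29  signature  (2B, 1-aligned)
29..37  inode  (8B, 1-aligned)
37..45  crc  (8B, 1-aligned)
45..49  reserved  (4B, 1-aligned)
sizeof = 49, alignof = 1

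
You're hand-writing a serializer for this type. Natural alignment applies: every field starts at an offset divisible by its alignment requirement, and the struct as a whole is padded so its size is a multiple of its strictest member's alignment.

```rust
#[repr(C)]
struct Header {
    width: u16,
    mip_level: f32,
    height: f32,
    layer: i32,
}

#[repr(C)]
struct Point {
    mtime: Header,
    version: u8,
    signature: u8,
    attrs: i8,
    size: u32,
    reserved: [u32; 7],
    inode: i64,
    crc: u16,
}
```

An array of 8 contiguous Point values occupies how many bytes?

576

Header: width at 0 (size 2, align 2) → ends 2; pad 2 to align 4 for mip_level; mip_level at 4 (size 4, align 4) → ends 8; height at 8 (size 4, align 4) → ends 12; layer at 12 (size 4, align 4) → ends 16; total 16 bytes, alignment 4
mtime at 0 (size 16, align 4) → ends 16
version at 16 (size 1, align 1) → ends 17
signature at 17 (size 1, align 1) → ends 18
attrs at 18 (size 1, align 1) → ends 19
pad 1 to align 4 for size
size at 20 (size 4, align 4) → ends 24
reserved at 24 (size 28, align 4) → ends 52
pad 4 to align 8 for inode
inode at 56 (size 8, align 8) → ends 64
crc at 64 (size 2, align 2) → ends 66
tail pad 6 to reach multiple of 8
total 72 bytes, alignment 8
array of 8: 8 × 72 = 576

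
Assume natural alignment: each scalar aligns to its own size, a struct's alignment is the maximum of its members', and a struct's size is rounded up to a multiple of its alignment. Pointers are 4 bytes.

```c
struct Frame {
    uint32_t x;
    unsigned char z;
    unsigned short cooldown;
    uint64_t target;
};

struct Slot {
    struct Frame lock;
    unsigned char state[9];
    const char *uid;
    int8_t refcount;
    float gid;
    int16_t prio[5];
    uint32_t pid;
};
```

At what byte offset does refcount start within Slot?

32

Frame: 0..4  x  (4B, 4-aligned); 4..5  z  (1B, 1-aligned); 5..6  -- padding (1B); 6..8  cooldown  (2B, 2-aligned); 8..16  target  (8B, 8-aligned); sizeof = 16, alignof = 8
0..16  lock  (16B, 8-aligned)
16..25  state  (9B, 1-aligned)
25..28  -- padding (3B)
28..32  uid  (4B, 4-aligned)
32..33  refcount  (1B, 1-aligned)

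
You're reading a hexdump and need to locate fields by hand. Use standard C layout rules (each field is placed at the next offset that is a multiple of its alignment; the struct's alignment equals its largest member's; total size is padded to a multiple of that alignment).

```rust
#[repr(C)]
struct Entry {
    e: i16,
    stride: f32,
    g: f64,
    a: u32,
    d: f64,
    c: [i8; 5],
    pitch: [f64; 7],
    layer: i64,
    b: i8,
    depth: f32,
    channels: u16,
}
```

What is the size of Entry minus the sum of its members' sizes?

18

0..2  e  (2B, 2-aligned)
2..4  -- padding (2B)
4..8  stride  (4B, 4-aligned)
8..16  g  (8B, 8-aligned)
16..20  a  (4B, 4-aligned)
20..24  -- padding (4B)
24..32  d  (8B, 8-aligned)
32..37  c  (5B, 1-aligned)
37..40  -- padding (3B)
40..96  pitch  (56B, 8-aligned)
96..104  layer  (8B, 8-aligned)
104..105  b  (1B, 1-aligned)
105..108  -- padding (3B)
108..112  depth  (4B, 4-aligned)
112..114  channels  (2B, 2-aligned)
114..120  -- tail padding (6B)
sizeof = 120, alignof = 8
data bytes 102, size 120 → padding 18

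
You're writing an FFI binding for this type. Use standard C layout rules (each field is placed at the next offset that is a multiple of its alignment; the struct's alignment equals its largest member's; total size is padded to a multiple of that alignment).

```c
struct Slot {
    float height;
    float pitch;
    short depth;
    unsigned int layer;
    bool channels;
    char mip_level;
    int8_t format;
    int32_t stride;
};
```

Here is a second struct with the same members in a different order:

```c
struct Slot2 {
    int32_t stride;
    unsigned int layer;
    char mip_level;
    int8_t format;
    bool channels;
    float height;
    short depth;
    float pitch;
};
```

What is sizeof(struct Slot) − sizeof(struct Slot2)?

height at 0 (size 4, align 4) → ends 4
pitch at 4 (size 4, align 4) → ends 8
depth at 8 (size 2, align 2) → ends 10
pad 2 to align 4 for layer
layer at 12 (size 4, align 4) → ends 16
channels at 16 (size 1, align 1) → ends 17
mip_level at 17 (size 1, align 1) → ends 18
format at 18 (size 1, align 1) → ends 19
pad 1 to align 4 for stride
stride at 20 (size 4, align 4) → ends 24
total 24 bytes, alignment 4
— Slot2 —
stride at 0 (size 4, align 4) → ends 4
layer at 4 (size 4, align 4) → ends 8
mip_level at 8 (size 1, align 1) → ends 9
format at 9 (size 1, align 1) → ends 10
channels at 10 (size 1, align 1) → ends 11
pad 1 to align 4 for height
height at 12 (size 4, align 4) → ends 16
depth at 16 (size 2, align 2) → ends 18
pad 2 to align 4 for pitch
pitch at 20 (size 4, align 4) → ends 24
total 24 bytes, alignment 4
24 − 24 = 0

0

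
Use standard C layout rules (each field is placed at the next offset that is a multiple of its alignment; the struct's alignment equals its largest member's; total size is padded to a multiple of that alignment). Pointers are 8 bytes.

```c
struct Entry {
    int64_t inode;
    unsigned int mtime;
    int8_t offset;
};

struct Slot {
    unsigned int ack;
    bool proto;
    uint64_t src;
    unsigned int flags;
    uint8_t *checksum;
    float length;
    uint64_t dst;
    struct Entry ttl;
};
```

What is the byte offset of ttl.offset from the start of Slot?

60

Entry: 0..8  inode  (8B, 8-aligned); 8..12  mtime  (4B, 4-aligned); 12..13  offset  (1B, 1-aligned); 13..16  -- tail padding (3B); sizeof = 16, alignof = 8
0..4  ack  (4B, 4-aligned)
4..5  proto  (1B, 1-aligned)
5..8  -- padding (3B)
8..16  src  (8B, 8-aligned)
16..20  flags  (4B, 4-aligned)
20..24  -- padding (4B)
24..32  checksum  (8B, 8-aligned)
32..36  length  (4B, 4-aligned)
36..40  -- padding (4B)
40..48  dst  (8B, 8-aligned)
48..64  ttl  (16B, 8-aligned)
within Entry: offset at 12
48 + 12 = 60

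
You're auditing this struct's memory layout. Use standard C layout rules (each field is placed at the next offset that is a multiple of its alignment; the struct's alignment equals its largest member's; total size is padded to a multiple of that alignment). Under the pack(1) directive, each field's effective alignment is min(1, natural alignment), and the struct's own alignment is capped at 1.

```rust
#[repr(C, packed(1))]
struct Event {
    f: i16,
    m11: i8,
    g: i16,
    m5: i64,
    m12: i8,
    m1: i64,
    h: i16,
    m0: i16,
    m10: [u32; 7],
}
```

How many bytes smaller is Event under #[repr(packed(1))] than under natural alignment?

10

natural layout:
  @0: f [2B, align 2] → 2
  @2: m11 [1B, align 1] → 3
  +1 pad (align 2)
  @4: g [2B, align 2] → 6
  +2 pad (align 8)
  @8: m5 [8B, align 8] → 16
  @16: m12 [1B, align 1] → 17
  +7 pad (align 8)
  @24: m1 [8B, align 8] → 32
  @32: h [2B, align 2] → 34
  @34: m0 [2B, align 2] → 36
  @36: m10 [28B, align 4] → 64
  size 64, align 8
packed(1) layout:
  @0: f [2B, align 1] → 2
  @2: m11 [1B, align 1] → 3
  @3: g [2B, align 1] → 5
  @5: m5 [8B, align 1] → 13
  @13: m12 [1B, align 1] → 14
  @14: m1 [8B, align 1] → 22
  @22: h [2B, align 1] → 24
  @24: m0 [2B, align 1] → 26
  @26: m10 [28B, align 1] → 54
  size 54, align 1
64 − 54 = 10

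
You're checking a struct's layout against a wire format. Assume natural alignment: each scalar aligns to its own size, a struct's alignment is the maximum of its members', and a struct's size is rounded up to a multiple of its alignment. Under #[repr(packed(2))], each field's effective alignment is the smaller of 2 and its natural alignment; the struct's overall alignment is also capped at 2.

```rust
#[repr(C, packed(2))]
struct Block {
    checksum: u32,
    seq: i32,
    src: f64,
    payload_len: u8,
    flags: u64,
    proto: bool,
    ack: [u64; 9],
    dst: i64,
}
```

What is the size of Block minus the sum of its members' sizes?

2

@0: checksum [4B, align 2] → 4
@4: seq [4B, align 2] → 8
@8: src [8B, align 2] → 16
@16: payload_len [1B, align 1] → 17
+1 pad (align 2)
@18: flags [8B, align 2] → 26
@26: proto [1B, align 1] → 27
+1 pad (align 2)
@28: ack [72B, align 2] → 100
@100: dst [8B, align 2] → 108
size 108, align 2
data bytes 106, size 108 → padding 2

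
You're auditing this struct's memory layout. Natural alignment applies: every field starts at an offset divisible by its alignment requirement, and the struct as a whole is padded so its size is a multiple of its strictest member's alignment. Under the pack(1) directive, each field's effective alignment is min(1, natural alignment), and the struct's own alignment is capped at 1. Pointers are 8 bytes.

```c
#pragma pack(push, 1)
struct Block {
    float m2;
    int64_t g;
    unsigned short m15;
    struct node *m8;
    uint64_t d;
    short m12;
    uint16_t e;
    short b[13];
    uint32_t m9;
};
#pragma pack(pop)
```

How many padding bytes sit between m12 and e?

0..4  m2  (4B, 1-aligned)
4..12  g  (8B, 1-aligned)
12..14  m15  (2B, 1-aligned)
14..22  m8  (8B, 1-aligned)
22..30  d  (8B, 1-aligned)
30..32  m12  (2B, 1-aligned)
32..34  e  (2B, 1-aligned)

0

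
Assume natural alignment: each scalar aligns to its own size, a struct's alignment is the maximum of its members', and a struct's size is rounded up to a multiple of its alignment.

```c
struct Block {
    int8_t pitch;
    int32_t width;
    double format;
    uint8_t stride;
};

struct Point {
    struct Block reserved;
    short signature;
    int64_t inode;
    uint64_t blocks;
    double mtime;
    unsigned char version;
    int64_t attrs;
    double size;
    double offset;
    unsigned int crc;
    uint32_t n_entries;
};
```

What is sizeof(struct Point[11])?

Block: pitch at 0 (size 1, align 1) → ends 1; pad 3 to align 4 for width; width at 4 (size 4, align 4) → ends 8; format at 8 (size 8, align 8) → ends 16; stride at 16 (size 1, align 1) → ends 17; tail pad 7 to reach multiple of 8; total 24 bytes, alignment 8
reserved at 0 (size 24, align 8) → ends 24
signature at 24 (size 2, align 2) → ends 26
pad 6 to align 8 for inode
inode at 32 (size 8, align 8) → ends 40
blocks at 40 (size 8, align 8) → ends 48
mtime at 48 (size 8, align 8) → ends 56
version at 56 (size 1, align 1) → ends 57
pad 7 to align 8 for attrs
attrs at 64 (size 8, align 8) → ends 72
size at 72 (size 8, align 8) → ends 80
offset at 80 (size 8, align 8) → ends 88
crc at 88 (size 4, align 4) → ends 92
n_entries at 92 (size 4, align 4) → ends 96
total 96 bytes, alignment 8
array of 11: 11 × 96 = 1056

1056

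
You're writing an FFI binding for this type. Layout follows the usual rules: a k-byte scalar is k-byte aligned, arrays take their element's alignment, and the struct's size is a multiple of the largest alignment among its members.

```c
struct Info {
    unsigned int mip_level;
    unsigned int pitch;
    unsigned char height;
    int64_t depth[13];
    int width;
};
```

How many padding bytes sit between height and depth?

0..4  mip_level  (4B, 4-aligned)
4..8  pitch  (4B, 4-aligned)
8..9  height  (1B, 1-aligned)
9..16  -- padding (7B)
16..120  depth  (104B, 8-aligned)

7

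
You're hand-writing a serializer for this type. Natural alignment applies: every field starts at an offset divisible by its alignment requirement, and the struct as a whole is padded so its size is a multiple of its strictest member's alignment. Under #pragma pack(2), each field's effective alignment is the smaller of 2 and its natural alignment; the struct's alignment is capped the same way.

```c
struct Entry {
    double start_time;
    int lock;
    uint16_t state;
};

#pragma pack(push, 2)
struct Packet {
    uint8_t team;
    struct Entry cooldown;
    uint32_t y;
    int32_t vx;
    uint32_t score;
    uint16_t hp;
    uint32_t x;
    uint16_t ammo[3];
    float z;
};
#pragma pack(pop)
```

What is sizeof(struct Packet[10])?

460

Entry: start_time at 0 (size 8, align 8) → ends 8; lock at 8 (size 4, align 4) → ends 12; state at 12 (size 2, align 2) → ends 14; tail pad 2 to reach multiple of 8; total 16 bytes, alignment 8
team at 0 (size 1, align 1) → ends 1
pad 1 to align 2 for cooldown
cooldown at 2 (size 16, align 2) → ends 18
y at 18 (size 4, align 2) → ends 22
vx at 22 (size 4, align 2) → ends 26
score at 26 (size 4, align 2) → ends 30
hp at 30 (size 2, align 2) → ends 32
x at 32 (size 4, align 2) → ends 36
ammo at 36 (size 6, align 2) → ends 42
z at 42 (size 4, align 2) → ends 46
total 46 bytes, alignment 2
array of 10: 10 × 46 = 460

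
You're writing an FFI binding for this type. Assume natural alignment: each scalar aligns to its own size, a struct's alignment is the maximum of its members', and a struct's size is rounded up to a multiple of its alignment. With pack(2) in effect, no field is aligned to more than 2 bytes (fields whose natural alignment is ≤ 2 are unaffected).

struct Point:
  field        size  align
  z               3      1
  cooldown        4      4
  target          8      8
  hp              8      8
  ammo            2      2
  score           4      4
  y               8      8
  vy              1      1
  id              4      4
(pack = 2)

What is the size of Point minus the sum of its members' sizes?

z at 0 (size 3, align 1) → ends 3
pad 1 to align 2 for cooldown
cooldown at 4 (size 4, align 2) → ends 8
target at 8 (size 8, align 2) → ends 16
hp at 16 (size 8, align 2) → ends 24
ammo at 24 (size 2, align 2) → ends 26
score at 26 (size 4, align 2) → ends 30
y at 30 (size 8, align 2) → ends 38
vy at 38 (size 1, align 1) → ends 39
pad 1 to align 2 for id
id at 40 (size 4, align 2) → ends 44
total 44 bytes, alignment 2
data bytes 42, size 44 → padding 2

2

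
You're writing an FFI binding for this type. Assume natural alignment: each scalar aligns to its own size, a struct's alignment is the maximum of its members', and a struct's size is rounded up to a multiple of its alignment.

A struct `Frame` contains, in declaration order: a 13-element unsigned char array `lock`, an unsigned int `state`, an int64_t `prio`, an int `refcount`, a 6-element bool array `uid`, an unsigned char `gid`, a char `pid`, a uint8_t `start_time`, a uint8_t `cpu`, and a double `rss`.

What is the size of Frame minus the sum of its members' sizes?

lock at 0 (size 13, align 1) → ends 13
pad 3 to align 4 for state
state at 16 (size 4, align 4) → ends 20
pad 4 to align 8 for prio
prio at 24 (size 8, align 8) → ends 32
refcount at 32 (size 4, align 4) → ends 36
uid at 36 (size 6, align 1) → ends 42
gid at 42 (size 1, align 1) → ends 43
pid at 43 (size 1, align 1) → ends 44
start_time at 44 (size 1, align 1) → ends 45
cpu at 45 (size 1, align 1) → ends 46
pad 2 to align 8 for rss
rss at 48 (size 8, align 8) → ends 56
total 56 bytes, alignment 8
data bytes 47, size 56 → padding 9

9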